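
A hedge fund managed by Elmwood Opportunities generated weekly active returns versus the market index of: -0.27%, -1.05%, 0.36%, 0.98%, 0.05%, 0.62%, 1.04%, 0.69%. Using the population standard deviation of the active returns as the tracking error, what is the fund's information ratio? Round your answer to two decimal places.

0.46

r̄ = (-0.27 − 1.05 + 0.36 + 0.98 + 0.05 + 0.62 + 1.04 + 0.69) / 8 = 0.3025%
Population std dev = √[3.4780 / 8] = 0.6594%
IR = r̄ / tracking error = 0.3025 / 0.6594 = 0.4588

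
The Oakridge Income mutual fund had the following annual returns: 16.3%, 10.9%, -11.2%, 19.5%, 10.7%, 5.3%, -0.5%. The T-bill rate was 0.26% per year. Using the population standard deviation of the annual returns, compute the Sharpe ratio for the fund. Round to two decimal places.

0.72

Mean return r̄ = 51.00 / 7 = 7.2857%
Σ(r − r̄)² = (16.3 − 7.2857)² + (10.9 − 7.2857)² + … = 661.4486
population σ = √(661.4486 / 7) = √94.4927 = 9.7207%
Sharpe = (r̄ − rf) / σ = (7.2857 − 0.26) / 9.7207 = 7.0257 / 9.7207 = 0.7228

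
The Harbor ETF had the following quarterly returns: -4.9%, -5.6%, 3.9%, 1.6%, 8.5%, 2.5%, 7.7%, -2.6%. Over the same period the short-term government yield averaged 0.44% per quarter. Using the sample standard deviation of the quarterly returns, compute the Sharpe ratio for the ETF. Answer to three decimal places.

r̄ = (-4.9 − 5.6 + 3.9 + 1.6 + 8.5 + 2.5 + 7.7 − 2.6) / 8 = 1.3875%
Σ(r − r̄)² = (-4.9 − 1.3875)² + (-5.6 − 1.3875)² + … = 202.2888
sample σ = √(202.2888 / 7) = √28.8984 = 5.3757%
Sharpe = (r̄ − rf) / σ = (1.3875 − 0.44) / 5.3757 = 0.9475 / 5.3757 = 0.1763

0.176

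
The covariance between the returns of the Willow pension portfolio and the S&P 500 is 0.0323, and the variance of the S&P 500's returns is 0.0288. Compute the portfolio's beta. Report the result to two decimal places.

1.12

β = Cov(Rp, Rm) / Var(Rm) = 0.0323 / 0.0288 = 1.1215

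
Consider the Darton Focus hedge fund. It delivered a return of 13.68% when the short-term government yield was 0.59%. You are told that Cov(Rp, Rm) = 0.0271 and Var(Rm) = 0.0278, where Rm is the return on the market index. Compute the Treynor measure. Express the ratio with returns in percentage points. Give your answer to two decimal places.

β = Cov / Var = 0.0271 / 0.0278 = 0.9748
Treynor = (Rp − Rf) / β = (13.68% − 0.59%) / 0.9748 = 13.09 / 0.9748 = 13.4284

13.43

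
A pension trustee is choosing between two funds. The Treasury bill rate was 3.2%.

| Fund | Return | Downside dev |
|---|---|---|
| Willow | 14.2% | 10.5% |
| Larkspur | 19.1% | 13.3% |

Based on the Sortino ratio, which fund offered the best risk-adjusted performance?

Willow: Sortino ratio = (14.2% − 3.2%) / 10.5% = 1.048
Larkspur: Sortino ratio = (19.1% − 3.2%) / 13.3% = 1.195
Highest: Larkspur (1.195).

Larkspur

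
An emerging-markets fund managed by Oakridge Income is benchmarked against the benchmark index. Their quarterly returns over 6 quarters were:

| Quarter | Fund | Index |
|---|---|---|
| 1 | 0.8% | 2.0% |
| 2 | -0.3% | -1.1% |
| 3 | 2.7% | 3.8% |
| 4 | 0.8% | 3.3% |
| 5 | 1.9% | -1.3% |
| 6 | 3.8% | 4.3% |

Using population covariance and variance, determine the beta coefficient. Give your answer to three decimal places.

r̄p = 1.6167%,  r̄m = 1.8333%
Cov = Σ(rp − r̄p)(rm − r̄m) / 6 = 1.8194
Var(rm) = Σ(rm − r̄m)² / 6 = 5.0922
β = Cov / Var = 1.8194 / 5.0922 = 0.3573

0.357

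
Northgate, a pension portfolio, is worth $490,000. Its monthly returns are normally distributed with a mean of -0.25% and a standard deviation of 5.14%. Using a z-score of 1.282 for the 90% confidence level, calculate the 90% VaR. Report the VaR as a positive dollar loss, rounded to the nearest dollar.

$33,513

Return at the 90% tail: μ − z·σ = -0.25% − 1.282 × 5.14% = -0.25 − 6.58948 = -6.83948%
VaR = −(-6.83948%) × $490,000 = 6.83948% × $490,000 = $33,513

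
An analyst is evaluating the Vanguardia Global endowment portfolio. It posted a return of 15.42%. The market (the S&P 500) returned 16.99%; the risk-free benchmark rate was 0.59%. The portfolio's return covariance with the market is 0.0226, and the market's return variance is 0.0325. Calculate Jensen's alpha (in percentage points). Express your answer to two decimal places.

3.43

β = Cov / Var = 0.0226 / 0.0325 = 0.6954
E[R] = Rf + β(Rm − Rf) = 0.59% + 0.6954 × (16.99% − 0.59%) = 11.9946%
α = Rp − E[R] = 15.42% − 11.9946% = 3.4254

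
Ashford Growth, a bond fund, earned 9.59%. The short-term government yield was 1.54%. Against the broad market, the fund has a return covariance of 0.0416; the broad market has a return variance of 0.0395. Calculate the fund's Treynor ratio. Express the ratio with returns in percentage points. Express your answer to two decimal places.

7.64

β = Cov / Var = 0.0416 / 0.0395 = 1.0532
Treynor = (Rp − Rf) / β = (9.59% − 1.54%) / 1.0532 = 8.05 / 1.0532 = 7.6434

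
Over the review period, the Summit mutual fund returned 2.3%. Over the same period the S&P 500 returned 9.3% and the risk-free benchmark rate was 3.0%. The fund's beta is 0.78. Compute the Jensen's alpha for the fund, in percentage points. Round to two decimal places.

-5.61

CAPM expected return = Rf + β(Rm − Rf) = 3.0% + 0.78 × (9.3% − 3.0%) = 3 + 0.78 × 6.30 = 7.9140%
Jensen's α = Rp − E[R] = 2.3% − 7.9140% = -5.6140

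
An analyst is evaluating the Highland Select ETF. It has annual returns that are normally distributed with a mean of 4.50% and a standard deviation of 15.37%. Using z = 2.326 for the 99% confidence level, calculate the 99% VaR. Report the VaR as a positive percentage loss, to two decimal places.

31.25

VaR (as % loss) = −(μ − z·σ) = −(4.50% − 2.326 × 15.37%) = −(-31.25062%) = 31.25062%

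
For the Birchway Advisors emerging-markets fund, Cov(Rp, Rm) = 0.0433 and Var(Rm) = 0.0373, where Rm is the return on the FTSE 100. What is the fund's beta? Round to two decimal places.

1.16

β = Cov(Rp, Rm) / Var(Rm) = 0.0433 / 0.0373 = 1.1609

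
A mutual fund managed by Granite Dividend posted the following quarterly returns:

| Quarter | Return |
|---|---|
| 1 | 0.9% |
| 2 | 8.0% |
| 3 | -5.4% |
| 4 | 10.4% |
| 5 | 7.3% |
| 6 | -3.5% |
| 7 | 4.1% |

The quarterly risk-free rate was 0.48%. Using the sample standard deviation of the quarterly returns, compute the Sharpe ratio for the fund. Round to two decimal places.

0.44

r̄ = (0.9 + 8 − 5.4 + 10.4 + 7.3 − 3.5 + 4.1) / 7 = 3.1143%
Sample σ = √[Σ(r − r̄)² / 6] = √[216.5886 / 6] = √36.0981 = 6.0082%
Sharpe = (r̄ − rf) / σ = (3.1143 − 0.48) / 6.0082 = 2.6343 / 6.0082 = 0.4385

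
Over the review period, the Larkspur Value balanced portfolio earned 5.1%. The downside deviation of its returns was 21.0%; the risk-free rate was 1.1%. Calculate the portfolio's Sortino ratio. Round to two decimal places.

0.19

Sortino = (Rp − Rf) / σd = (5.1% − 1.1%) / 21.0% = 4.00% / 21.0% = 0.1905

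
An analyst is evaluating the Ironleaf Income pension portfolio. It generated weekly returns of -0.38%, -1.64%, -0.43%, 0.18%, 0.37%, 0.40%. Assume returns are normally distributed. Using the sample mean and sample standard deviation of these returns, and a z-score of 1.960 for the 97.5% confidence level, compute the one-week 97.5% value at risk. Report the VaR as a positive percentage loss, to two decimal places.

r̄ = (-0.38 − 1.64 − 0.43 + 0.18 + 0.37 + 0.4) / 6 = -0.2500%
Σ(r − r̄)² = (-0.38 − (-0.2500))² + (-1.64 − (-0.2500))² + … = 2.9732
sample σ = √(2.9732 / 5) = √0.5946 = 0.7711%
VaR = −(r̄ − z·σ) = −(-0.2500 − 1.960 × 0.7711) = −(-1.7614) = 1.7614%

1.76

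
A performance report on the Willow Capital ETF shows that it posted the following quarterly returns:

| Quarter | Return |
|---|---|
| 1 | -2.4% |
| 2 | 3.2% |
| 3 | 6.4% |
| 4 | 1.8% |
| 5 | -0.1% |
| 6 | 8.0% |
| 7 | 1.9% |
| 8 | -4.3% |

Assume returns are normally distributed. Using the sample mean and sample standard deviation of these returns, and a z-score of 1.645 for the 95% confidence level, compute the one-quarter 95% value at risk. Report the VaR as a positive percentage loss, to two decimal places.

5.00

r̄ = (-2.4 + 3.2 + 6.4 + 1.8 − 0.1 + 8 + 1.9 − 4.3) / 8 = 14.50 / 8 = 1.8125%
Sample std dev = √[120.0288 / 7] = 4.1409%
VaR = −(r̄ − z·σ) = −(1.8125 − 1.645 × 4.1409) = −(-4.9993) = 4.9993%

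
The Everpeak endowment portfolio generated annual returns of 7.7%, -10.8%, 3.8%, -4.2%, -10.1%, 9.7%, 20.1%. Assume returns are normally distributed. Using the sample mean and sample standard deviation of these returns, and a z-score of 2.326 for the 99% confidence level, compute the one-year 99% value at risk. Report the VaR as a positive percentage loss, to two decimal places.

Mean return r̄ = 16.20 / 7 = 2.3143%
Sample std dev = √[770.6286 / 6] = 11.3331%
VaR = −(r̄ − z·σ) = −(2.3143 − 2.326 × 11.3331) = −(-24.0465) = 24.0465%

24.05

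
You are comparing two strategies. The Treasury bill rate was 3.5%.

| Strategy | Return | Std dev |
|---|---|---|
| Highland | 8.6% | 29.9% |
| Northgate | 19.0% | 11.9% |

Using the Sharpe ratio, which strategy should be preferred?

Highland: Sharpe ratio = (8.6% − 3.5%) / 29.9% = 0.171
Northgate: Sharpe ratio = (19.0% − 3.5%) / 11.9% = 1.303
Highest: Northgate (1.303).

Northgate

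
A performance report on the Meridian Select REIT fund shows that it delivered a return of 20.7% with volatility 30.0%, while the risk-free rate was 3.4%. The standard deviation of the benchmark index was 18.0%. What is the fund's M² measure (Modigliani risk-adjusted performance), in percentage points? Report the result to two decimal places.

Sharpe = (Rp − Rf) / σp = (20.7% − 3.4%) / 30.0% = 0.5767
M² = Rf + Sharpe × σm = 3.4% + 0.5767 × 18.0% = 13.7806%

13.78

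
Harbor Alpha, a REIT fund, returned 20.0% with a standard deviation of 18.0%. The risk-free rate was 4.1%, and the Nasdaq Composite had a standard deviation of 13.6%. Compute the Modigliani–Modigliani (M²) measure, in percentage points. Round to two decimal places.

Sharpe = (Rp − Rf) / σp = (20.0% − 4.1%) / 18.0% = 0.8833
M² = Rf + Sharpe × σm = 4.1% + 0.8833 × 13.6% = 16.1129%

16.11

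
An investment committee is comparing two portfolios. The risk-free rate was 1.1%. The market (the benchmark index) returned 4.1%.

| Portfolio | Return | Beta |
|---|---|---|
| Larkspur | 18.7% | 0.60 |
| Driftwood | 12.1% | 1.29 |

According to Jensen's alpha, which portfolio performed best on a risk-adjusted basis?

Larkspur

Larkspur: α = 18.7% − [1.1% + 0.60 × (4.1% − 1.1%)] = 15.800
Driftwood: α = 12.1% − [1.1% + 1.29 × (4.1% − 1.1%)] = 7.130
Highest: Larkspur (15.800).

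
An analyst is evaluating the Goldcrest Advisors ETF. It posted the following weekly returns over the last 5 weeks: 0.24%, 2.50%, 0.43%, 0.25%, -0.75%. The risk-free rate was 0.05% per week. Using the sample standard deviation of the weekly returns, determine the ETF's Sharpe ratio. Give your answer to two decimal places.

r̄ = (0.24 + 2.5 + 0.43 + 0.25 − 0.75) / 5 = 2.670 / 5 = 0.5340%
Σ(r − r̄)² = (0.24 − 0.5340)² + (2.5 − 0.5340)² + (0.43 − 0.5340)² + … = 5.6917
sample σ = √(5.6917 / 4) = √1.4229 = 1.1929%
Sharpe = (r̄ − rf) / σ = (0.5340 − 0.05) / 1.1929 = 0.4840 / 1.1929 = 0.4057

0.41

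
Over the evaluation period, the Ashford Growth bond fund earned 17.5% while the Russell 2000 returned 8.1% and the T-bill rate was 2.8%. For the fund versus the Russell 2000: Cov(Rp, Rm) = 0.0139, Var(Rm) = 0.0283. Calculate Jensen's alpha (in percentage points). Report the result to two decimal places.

β = Cov / Var = 0.0139 / 0.0283 = 0.4912
E[R] = Rf + β(Rm − Rf) = 2.8% + 0.4912 × (8.1% − 2.8%) = 5.4034%
α = Rp − E[R] = 17.5% − 5.4034% = 12.0966

12.10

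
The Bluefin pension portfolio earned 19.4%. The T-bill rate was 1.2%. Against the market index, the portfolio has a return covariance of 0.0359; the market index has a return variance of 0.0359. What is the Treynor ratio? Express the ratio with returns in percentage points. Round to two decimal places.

β = Cov / Var = 0.0359 / 0.0359 = 1.0000
Treynor = (Rp − Rf) / β = (19.4% − 1.2%) / 1.0000 = 18.20 / 1.0000 = 18.2000

18.20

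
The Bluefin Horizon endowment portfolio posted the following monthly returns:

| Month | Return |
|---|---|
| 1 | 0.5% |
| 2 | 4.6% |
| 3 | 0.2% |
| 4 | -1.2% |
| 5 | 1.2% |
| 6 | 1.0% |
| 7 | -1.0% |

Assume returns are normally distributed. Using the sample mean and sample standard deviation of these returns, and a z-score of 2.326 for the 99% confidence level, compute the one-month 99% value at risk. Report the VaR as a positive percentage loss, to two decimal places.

3.73

Mean return μ = 5.30 / 7 = 0.7571%
Sample σ = √[Σ(r − μ)² / 6] = √[22.3171 / 6] = √3.7195 = 1.9286%
VaR = −(μ − z·σ) = −(0.7571 − 2.326 × 1.9286) = −(-3.7288) = 3.7288%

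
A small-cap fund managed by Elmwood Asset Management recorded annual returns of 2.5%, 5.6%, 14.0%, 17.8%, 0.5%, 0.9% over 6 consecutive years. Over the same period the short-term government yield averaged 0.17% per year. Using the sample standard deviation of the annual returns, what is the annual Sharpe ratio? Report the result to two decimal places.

0.92

Mean return r̄ = 41.30 / 6 = 6.8833%
Σ(r − r̄)² = (2.5 − 6.8833)² + (5.6 − 6.8833)² + (14 − 6.8833)² + … = 267.2283
sample σ = √(267.2283 / 5) = √53.4457 = 7.3107%
Sharpe = (r̄ − rf) / σ = (6.8833 − 0.17) / 7.3107 = 6.7133 / 7.3107 = 0.9183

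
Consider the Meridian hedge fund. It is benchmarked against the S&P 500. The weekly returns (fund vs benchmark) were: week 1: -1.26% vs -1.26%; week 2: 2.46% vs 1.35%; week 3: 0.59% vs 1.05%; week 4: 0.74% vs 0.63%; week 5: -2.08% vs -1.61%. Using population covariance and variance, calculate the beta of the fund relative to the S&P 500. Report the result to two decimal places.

r̄p = 0.0900%,  r̄m = 0.0320%
Cov = Σ(rp − r̄p)(rm − r̄m) / 5 = 1.8657
Var(rm) = Σ(rm − r̄m)² / 5 = 1.4993
β = Cov / Var = 1.8657 / 1.4993 = 1.2444

1.24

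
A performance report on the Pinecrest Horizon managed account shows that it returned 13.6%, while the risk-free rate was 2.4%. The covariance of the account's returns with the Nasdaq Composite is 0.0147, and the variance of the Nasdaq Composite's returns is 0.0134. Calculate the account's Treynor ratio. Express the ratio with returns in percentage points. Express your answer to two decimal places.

β = Cov / Var = 0.0147 / 0.0134 = 1.0970
Treynor = (Rp − Rf) / β = (13.6% − 2.4%) / 1.0970 = 11.20 / 1.0970 = 10.2097

10.21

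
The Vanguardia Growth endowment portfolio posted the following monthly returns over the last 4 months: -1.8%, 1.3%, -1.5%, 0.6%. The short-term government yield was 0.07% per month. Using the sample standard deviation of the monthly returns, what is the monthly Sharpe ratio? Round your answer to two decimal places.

-0.27

r̄ = (-1.8 + 1.3 − 1.5 + 0.6) / 4 = -1.40 / 4 = -0.3500%
Σ(r − r̄)² = (-1.8 − (-0.3500))² + (1.3 − (-0.3500))² + (-1.5 − (-0.3500))² + … = 7.0500
σ = √[7.0500 / 3] = 1.5330%
Sharpe = (r̄ − rf) / σ = (-0.3500 − 0.07) / 1.5330 = -0.4200 / 1.5330 = -0.2740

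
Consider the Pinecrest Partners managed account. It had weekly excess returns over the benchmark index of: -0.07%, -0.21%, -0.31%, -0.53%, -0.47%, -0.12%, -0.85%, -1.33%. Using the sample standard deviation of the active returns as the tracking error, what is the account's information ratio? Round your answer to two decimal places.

r̄ = (-0.07 − 0.21 − 0.31 − 0.53 − 0.47 − 0.12 − 0.85 − 1.33) / 8 = -3.890 / 8 = -0.4863%
Σ(r − r̄)² = 1.2612; sample σ = √(1.2612/7) = 0.4245%
IR = r̄ / tracking error = -0.4863 / 0.4245 = -1.1456

-1.15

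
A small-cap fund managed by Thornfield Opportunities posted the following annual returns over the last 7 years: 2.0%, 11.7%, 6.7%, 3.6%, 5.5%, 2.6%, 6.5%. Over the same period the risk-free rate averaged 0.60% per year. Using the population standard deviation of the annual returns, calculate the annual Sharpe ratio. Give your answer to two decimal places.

μ = (2 + 11.7 + 6.7 + 3.6 + 5.5 + 2.6 + 6.5) / 7 = 38.60 / 7 = 5.5143%
Σ(r − μ)² = (2 − 5.5143)² + (11.7 − 5.5143)² + (6.7 − 5.5143)² + … = 65.1486
population σ = √(65.1486 / 7) = √9.3069 = 3.0507%
Sharpe = (μ − rf) / σ = (5.5143 − 0.6) / 3.0507 = 4.9143 / 3.0507 = 1.6109

1.61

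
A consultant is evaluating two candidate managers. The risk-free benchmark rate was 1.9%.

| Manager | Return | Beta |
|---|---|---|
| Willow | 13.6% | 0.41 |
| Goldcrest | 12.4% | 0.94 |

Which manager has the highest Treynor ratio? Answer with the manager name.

Willow: Treynor = (13.6% − 1.9%) / 0.41 = 28.537
Goldcrest: Treynor = (12.4% − 1.9%) / 0.94 = 11.170
Highest: Willow (28.537).

Willow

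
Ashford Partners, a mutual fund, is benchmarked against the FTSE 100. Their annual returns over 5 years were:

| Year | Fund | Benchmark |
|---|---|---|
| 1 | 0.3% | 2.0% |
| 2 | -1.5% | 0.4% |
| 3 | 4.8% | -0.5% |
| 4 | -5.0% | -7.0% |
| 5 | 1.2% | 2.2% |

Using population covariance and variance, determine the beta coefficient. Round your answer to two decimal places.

0.62

r̄p = -0.0400%,  r̄m = -0.5800%
Cov = Σ(rp − r̄p)(rm − r̄m) / 5 = 7.0248
Var(rm) = Σ(rm − r̄m)² / 5 = 11.3136
β = Cov / Var = 7.0248 / 11.3136 = 0.6209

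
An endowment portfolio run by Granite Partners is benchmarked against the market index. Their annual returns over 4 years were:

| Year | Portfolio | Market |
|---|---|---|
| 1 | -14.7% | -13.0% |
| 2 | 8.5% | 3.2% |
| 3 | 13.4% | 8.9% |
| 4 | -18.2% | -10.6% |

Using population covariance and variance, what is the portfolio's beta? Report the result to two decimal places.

r̄p = -2.7500%,  r̄m = -2.8750%
Cov = Σ(rp − r̄p)(rm − r̄m) / 4 = 124.7138
Var(rm) = Σ(rm − r̄m)² / 4 = 84.4369
β = Cov / Var = 124.7138 / 84.4369 = 1.4770

1.48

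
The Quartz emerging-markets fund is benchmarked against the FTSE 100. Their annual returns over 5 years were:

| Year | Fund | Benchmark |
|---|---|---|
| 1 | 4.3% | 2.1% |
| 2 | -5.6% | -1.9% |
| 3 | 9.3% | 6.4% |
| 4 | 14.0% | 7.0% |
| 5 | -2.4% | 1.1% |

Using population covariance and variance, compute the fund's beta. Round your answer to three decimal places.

2.089

r̄p = 3.9200%,  r̄m = 2.9400%
Cov = Σ(rp − r̄p)(rm − r̄m) / 5 = 23.3852
Var(rm) = Σ(rm − r̄m)² / 5 = 11.1944
β = Cov / Var = 23.3852 / 11.1944 = 2.0890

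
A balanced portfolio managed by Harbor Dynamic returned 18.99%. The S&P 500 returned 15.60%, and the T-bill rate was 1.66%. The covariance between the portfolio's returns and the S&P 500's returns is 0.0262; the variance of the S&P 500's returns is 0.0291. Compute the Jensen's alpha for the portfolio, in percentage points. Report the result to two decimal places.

4.78

β = Cov / Var = 0.0262 / 0.0291 = 0.9003
E[R] = Rf + β(Rm − Rf) = 1.66% + 0.9003 × (15.60% − 1.66%) = 14.2102%
α = Rp − E[R] = 18.99% − 14.2102% = 4.7798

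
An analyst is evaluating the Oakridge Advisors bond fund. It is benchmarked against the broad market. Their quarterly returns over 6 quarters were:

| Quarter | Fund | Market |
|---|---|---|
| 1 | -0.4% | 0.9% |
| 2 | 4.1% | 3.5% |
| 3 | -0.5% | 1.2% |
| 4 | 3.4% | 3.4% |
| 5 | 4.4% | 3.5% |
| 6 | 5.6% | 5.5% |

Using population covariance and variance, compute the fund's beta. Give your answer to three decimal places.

1.466

r̄p = 2.7667%,  r̄m = 3.0000%
Cov = Σ(rp − r̄p)(rm − r̄m) / 6 = 3.5583
Var(rm) = Σ(rm − r̄m)² / 6 = 2.4267
β = Cov / Var = 3.5583 / 2.4267 = 1.4663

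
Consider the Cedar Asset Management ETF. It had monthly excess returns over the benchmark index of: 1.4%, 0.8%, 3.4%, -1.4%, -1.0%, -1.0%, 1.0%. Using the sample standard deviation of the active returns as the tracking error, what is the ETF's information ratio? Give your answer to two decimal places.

0.27

r̄ = (1.4 + 0.8 + 3.4 − 1.4 − 1 − 1 + 1) / 7 = 0.4571%
Σ(r − r̄)² = 17.6571; sample σ = √(17.6571/6) = 1.7155%
IR = r̄ / tracking error = 0.4571 / 1.7155 = 0.2665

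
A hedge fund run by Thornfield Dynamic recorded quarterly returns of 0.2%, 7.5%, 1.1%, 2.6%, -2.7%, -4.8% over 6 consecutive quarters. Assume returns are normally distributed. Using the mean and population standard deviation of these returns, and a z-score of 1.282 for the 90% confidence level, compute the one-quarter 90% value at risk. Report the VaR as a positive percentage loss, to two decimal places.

4.37

r̄ = (0.2 + 7.5 + 1.1 + 2.6 − 2.7 − 4.8) / 6 = 0.6500%
Σ(r − r̄)² = (0.2 − 0.6500)² + (7.5 − 0.6500)² + (1.1 − 0.6500)² + … = 92.0550
σ = √[92.0550 / 6] = 3.9170%
VaR = −(r̄ − z·σ) = −(0.6500 − 1.282 × 3.9170) = −(-4.3716) = 4.3716%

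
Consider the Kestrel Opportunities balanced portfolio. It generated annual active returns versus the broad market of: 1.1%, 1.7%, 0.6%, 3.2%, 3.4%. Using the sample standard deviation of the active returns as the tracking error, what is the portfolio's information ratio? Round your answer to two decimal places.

Mean return r̄ = 10.00 / 5 = 2.0000%
Σ(r − r̄)² = 6.2600; sample σ = √(6.2600/4) = 1.2510%
IR = r̄ / tracking error = 2.0000 / 1.2510 = 1.5987

1.60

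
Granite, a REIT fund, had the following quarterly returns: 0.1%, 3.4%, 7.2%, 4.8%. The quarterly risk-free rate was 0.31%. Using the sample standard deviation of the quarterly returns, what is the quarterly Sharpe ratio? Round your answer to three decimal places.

μ = (0.1 + 3.4 + 7.2 + 4.8) / 4 = 15.50 / 4 = 3.8750%
Sample std dev = √[26.3875 / 3] = 2.9658%
Sharpe = (μ − rf) / σ = (3.8750 − 0.31) / 2.9658 = 3.5650 / 2.9658 = 1.2020

1.202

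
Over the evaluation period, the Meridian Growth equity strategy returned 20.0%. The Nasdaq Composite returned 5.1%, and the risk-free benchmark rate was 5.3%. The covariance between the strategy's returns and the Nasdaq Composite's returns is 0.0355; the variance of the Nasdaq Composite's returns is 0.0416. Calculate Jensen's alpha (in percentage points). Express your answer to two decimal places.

14.87

β = Cov / Var = 0.0355 / 0.0416 = 0.8534
E[R] = Rf + β(Rm − Rf) = 5.3% + 0.8534 × (5.1% − 5.3%) = 5.1293%
α = Rp − E[R] = 20.0% − 5.1293% = 14.8707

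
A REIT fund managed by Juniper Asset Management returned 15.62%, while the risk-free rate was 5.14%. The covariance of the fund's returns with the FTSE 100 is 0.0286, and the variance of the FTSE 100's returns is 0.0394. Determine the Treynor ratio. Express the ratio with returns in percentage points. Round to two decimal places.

β = Cov / Var = 0.0286 / 0.0394 = 0.7259
Treynor = (Rp − Rf) / β = (15.62% − 5.14%) / 0.7259 = 10.48 / 0.7259 = 14.4373

14.44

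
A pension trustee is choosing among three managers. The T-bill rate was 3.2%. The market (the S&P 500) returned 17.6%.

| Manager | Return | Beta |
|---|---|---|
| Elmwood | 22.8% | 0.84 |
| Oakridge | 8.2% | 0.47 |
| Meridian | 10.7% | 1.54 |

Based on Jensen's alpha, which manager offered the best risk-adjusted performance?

Elmwood: α = 22.8% − [3.2% + 0.84 × (17.6% − 3.2%)] = 7.504
Oakridge: α = 8.2% − [3.2% + 0.47 × (17.6% − 3.2%)] = -1.768
Meridian: α = 10.7% − [3.2% + 1.54 × (17.6% − 3.2%)] = -14.676
Highest: Elmwood (7.504).

Elmwood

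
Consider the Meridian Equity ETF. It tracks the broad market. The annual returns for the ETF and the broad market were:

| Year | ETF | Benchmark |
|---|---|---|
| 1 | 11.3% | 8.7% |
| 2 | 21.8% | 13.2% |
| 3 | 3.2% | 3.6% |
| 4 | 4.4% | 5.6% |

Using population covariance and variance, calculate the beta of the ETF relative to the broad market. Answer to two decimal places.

2.02

r̄p = 10.1750%,  r̄m = 7.7750%
Cov = Σ(rp − r̄p)(rm − r̄m) / 4 = 26.4469
Var(rm) = Σ(rm − r̄m)² / 4 = 13.1119
β = Cov / Var = 26.4469 / 13.1119 = 2.0170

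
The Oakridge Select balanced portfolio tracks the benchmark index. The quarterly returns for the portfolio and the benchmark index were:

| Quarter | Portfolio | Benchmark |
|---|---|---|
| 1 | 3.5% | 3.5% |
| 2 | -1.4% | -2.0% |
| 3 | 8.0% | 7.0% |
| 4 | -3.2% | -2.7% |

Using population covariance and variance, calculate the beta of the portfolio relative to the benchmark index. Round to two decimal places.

r̄p = 1.7250%,  r̄m = 1.4500%
Cov = Σ(rp − r̄p)(rm − r̄m) / 4 = 17.4213
Var(rm) = Σ(rm − r̄m)² / 4 = 16.0325
β = Cov / Var = 17.4213 / 16.0325 = 1.0866

1.09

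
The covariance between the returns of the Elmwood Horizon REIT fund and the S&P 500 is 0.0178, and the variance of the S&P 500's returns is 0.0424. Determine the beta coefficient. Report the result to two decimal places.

β = Cov(Rp, Rm) / Var(Rm) = 0.0178 / 0.0424 = 0.4198

0.42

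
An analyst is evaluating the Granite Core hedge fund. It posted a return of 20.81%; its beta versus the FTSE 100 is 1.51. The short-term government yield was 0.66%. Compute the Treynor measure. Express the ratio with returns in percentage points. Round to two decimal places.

Treynor = (Rp − Rf) / β = (20.81% − 0.66%) / 1.51 = 20.15 / 1.51 = 13.3444

13.34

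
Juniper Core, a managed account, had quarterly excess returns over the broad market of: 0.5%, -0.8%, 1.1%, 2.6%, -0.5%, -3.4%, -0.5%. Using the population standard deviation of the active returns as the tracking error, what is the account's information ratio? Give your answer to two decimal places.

Mean return r̄ = -1.00 / 7 = -0.1429%
Σ(r − r̄)² = (0.5 − (-0.1429))² + (-0.8 − (-0.1429))² + (1.1 − (-0.1429))² + … = 20.7771
population σ = √(20.7771 / 7) = √2.9682 = 1.7228%
IR = r̄ / tracking error = -0.1429 / 1.7228 = -0.0829

-0.08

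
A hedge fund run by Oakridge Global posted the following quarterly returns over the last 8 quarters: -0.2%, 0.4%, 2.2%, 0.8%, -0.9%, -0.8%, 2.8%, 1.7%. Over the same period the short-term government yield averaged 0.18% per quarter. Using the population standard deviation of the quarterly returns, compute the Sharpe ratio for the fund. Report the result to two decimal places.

r̄ = (-0.2 + 0.4 + 2.2 + 0.8 − 0.9 − 0.8 + 2.8 + 1.7) / 8 = 6.00 / 8 = 0.7500%
Population std dev = √[13.3600 / 8] = 1.2923%
Sharpe = (r̄ − rf) / σ = (0.7500 − 0.18) / 1.2923 = 0.5700 / 1.2923 = 0.4411

0.44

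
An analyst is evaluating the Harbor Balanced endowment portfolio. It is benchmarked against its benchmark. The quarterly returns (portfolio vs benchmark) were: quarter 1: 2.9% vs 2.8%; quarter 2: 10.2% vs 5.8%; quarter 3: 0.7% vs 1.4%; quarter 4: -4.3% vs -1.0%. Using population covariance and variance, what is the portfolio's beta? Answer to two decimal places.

r̄p = 2.3750%,  r̄m = 2.2500%
Cov = Σ(rp − r̄p)(rm − r̄m) / 4 = 12.7963
Var(rm) = Σ(rm − r̄m)² / 4 = 6.0475
β = Cov / Var = 12.7963 / 6.0475 = 2.1160

2.12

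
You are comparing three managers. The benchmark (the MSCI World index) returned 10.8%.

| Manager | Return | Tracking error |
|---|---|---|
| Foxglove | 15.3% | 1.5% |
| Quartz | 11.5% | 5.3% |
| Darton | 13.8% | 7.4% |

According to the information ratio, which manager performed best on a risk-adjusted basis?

Foxglove

Foxglove: IR = (15.3% − 10.8%) / 1.5% = 3.000
Quartz: IR = (11.5% − 10.8%) / 5.3% = 0.132
Darton: IR = (13.8% − 10.8%) / 7.4% = 0.405
Highest: Foxglove (3.000).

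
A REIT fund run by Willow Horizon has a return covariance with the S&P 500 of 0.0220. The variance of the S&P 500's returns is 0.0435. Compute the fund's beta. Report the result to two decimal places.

0.51

β = Cov(Rp, Rm) / Var(Rm) = 0.0220 / 0.0435 = 0.5057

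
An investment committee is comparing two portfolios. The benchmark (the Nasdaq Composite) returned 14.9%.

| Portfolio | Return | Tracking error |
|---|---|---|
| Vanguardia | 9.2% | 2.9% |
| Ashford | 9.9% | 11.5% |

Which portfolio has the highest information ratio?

Vanguardia: IR = (9.2% − 14.9%) / 2.9% = -1.966
Ashford: IR = (9.9% − 14.9%) / 11.5% = -0.435
Highest: Ashford (-0.435).

Ashford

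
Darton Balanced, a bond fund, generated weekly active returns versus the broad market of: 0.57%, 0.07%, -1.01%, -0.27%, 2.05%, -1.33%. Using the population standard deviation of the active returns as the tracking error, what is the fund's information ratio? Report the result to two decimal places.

μ = (0.57 + 0.07 − 1.01 − 0.27 + 2.05 − 1.33) / 6 = 0.080 / 6 = 0.0133%
Population std dev = √[7.3931 / 6] = 1.1100%
IR = μ / tracking error = 0.0133 / 1.1100 = 0.0120

0.01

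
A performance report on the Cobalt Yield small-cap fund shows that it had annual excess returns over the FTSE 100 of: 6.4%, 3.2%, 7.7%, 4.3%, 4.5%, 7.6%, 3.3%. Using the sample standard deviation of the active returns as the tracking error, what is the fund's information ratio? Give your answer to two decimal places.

μ = (6.4 + 3.2 + 7.7 + 4.3 + 4.5 + 7.6 + 3.3) / 7 = 37.00 / 7 = 5.2857%
Sample σ = √[Σ(r − μ)² / 6] = √[22.3086 / 6] = √3.7181 = 1.9282%
IR = μ / tracking error = 5.2857 / 1.9282 = 2.7413

2.74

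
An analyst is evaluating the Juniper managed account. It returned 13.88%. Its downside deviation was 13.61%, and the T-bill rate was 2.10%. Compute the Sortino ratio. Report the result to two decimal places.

0.87

Sortino = (Rp − Rf) / σd = (13.88% − 2.10%) / 13.61% = 11.78% / 13.61% = 0.8655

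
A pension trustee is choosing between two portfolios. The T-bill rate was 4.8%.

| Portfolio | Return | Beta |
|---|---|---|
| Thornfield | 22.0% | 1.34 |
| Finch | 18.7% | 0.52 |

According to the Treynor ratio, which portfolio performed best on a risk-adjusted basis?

Finch

Thornfield: Treynor = (22.0% − 4.8%) / 1.34 = 12.836
Finch: Treynor = (18.7% − 4.8%) / 0.52 = 26.731
Highest: Finch (26.731).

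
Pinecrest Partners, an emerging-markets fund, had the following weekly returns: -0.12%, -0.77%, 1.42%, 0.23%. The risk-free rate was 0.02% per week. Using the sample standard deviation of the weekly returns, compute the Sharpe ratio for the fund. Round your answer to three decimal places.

0.185

Mean return μ = 0.760 / 4 = 0.1900%
Σ(r − μ)² = 2.5322; sample σ = √(2.5322/3) = 0.9187%
Sharpe = (μ − rf) / σ = (0.1900 − 0.02) / 0.9187 = 0.1700 / 0.9187 = 0.1850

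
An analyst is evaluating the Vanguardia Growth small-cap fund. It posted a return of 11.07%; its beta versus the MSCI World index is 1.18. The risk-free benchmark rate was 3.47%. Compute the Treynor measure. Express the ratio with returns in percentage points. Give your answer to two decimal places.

Treynor = (Rp − Rf) / β = (11.07% − 3.47%) / 1.18 = 7.60 / 1.18 = 6.4407

6.44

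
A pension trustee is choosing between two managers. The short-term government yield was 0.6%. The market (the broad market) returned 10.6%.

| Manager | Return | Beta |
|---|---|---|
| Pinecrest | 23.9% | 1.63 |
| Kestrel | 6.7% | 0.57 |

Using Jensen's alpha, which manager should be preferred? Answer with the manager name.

Pinecrest

Pinecrest: α = 23.9% − [0.6% + 1.63 × (10.6% − 0.6%)] = 7.000
Kestrel: α = 6.7% − [0.6% + 0.57 × (10.6% − 0.6%)] = 0.400
Highest: Pinecrest (7.000).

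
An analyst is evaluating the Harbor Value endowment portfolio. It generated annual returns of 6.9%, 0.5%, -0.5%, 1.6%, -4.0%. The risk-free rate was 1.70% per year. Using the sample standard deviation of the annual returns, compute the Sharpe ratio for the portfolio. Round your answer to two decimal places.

Mean return r̄ = 4.50 / 5 = 0.9000%
Σ(r − r̄)² = 62.6200; sample σ = √(62.6200/4) = 3.9566%
Sharpe = (r̄ − rf) / σ = (0.9000 − 1.7) / 3.9566 = -0.8000 / 3.9566 = -0.2022

-0.20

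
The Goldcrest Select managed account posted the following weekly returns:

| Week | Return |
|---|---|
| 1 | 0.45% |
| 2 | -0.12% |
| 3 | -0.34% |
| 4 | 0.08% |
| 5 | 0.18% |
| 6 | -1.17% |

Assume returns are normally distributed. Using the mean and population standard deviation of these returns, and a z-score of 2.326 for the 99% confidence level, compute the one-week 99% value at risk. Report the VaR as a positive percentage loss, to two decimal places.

1.35

Mean return r̄ = -0.920 / 6 = -0.1533%
Σ(r − r̄)² = (0.45 − (-0.1533))² + (-0.12 − (-0.1533))² + (-0.34 − (-0.1533))² + … = 1.5991
σ = √[1.5991 / 6] = 0.5163%
VaR = −(r̄ − z·σ) = −(-0.1533 − 2.326 × 0.5163) = −(-1.3542) = 1.3542%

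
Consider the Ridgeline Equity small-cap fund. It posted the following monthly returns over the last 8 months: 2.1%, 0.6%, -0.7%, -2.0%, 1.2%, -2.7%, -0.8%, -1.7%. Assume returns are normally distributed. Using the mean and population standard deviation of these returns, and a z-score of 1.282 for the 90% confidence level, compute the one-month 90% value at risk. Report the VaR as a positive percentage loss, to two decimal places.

r̄ = (2.1 + 0.6 − 0.7 − 2 + 1.2 − 2.7 − 0.8 − 1.7) / 8 = -4.00 / 8 = -0.5000%
Σ(r − r̄)² = (2.1 − (-0.5000))² + (0.6 − (-0.5000))² + (-0.7 − (-0.5000))² + … = 19.5200
σ = √[19.5200 / 8] = 1.5620%
VaR = −(r̄ − z·σ) = −(-0.5000 − 1.282 × 1.5620) = −(-2.5025) = 2.5025%

2.50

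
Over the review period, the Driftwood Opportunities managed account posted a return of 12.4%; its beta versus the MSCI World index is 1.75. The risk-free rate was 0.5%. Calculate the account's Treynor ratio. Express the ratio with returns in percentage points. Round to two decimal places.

Treynor = (Rp − Rf) / β = (12.4% − 0.5%) / 1.75 = 11.90 / 1.75 = 6.8000

6.80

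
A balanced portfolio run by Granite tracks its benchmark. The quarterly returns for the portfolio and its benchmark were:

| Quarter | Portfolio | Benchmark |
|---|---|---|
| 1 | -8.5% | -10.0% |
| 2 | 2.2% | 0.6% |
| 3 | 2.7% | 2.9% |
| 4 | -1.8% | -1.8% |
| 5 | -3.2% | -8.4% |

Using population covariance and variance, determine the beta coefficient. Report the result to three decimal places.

r̄p = -1.7200%,  r̄m = -3.3400%
Cov = Σ(rp − r̄p)(rm − r̄m) / 5 = 19.1092
Var(rm) = Σ(rm − r̄m)² / 5 = 25.3584
β = Cov / Var = 19.1092 / 25.3584 = 0.7536

0.754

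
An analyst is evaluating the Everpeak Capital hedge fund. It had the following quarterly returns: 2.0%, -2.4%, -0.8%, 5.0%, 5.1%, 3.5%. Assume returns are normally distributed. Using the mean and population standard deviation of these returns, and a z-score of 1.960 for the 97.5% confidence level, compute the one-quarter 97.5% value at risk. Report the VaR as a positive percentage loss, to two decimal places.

3.48

Mean return r̄ = 12.40 / 6 = 2.0667%
Σ(r − r̄)² = (2 − 2.0667)² + (-2.4 − 2.0667)² + (-0.8 − 2.0667)² + … = 48.0333
population σ = √(48.0333 / 6) = √8.0056 = 2.8294%
VaR = −(r̄ − z·σ) = −(2.0667 − 1.960 × 2.8294) = −(-3.4789) = 3.4789%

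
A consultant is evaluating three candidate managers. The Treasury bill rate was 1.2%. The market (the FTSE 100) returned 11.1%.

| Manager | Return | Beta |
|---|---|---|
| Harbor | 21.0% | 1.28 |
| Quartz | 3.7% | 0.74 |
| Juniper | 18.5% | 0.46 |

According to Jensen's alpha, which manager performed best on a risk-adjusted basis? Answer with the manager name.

Juniper

Harbor: α = 21.0% − [1.2% + 1.28 × (11.1% − 1.2%)] = 7.128
Quartz: α = 3.7% − [1.2% + 0.74 × (11.1% − 1.2%)] = -4.826
Juniper: α = 18.5% − [1.2% + 0.46 × (11.1% − 1.2%)] = 12.746
Highest: Juniper (12.746).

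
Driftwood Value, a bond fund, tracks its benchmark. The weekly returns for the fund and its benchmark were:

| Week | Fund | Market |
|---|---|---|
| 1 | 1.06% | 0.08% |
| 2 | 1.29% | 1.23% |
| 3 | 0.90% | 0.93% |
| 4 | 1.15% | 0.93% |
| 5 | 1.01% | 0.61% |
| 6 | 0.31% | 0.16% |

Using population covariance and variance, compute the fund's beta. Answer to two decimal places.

0.46

r̄p = 0.9533%,  r̄m = 0.6567%
Cov = Σ(rp − r̄p)(rm − r̄m) / 6 = 0.0813
Var(rm) = Σ(rm − r̄m)² / 6 = 0.1766
β = Cov / Var = 0.0813 / 0.1766 = 0.4604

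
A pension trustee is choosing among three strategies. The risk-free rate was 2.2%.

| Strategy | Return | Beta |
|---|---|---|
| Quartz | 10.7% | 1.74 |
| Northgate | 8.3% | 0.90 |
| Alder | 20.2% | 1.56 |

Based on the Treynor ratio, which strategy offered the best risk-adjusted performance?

Alder

Quartz: Treynor = (10.7% − 2.2%) / 1.74 = 4.885
Northgate: Treynor = (8.3% − 2.2%) / 0.90 = 6.778
Alder: Treynor = (20.2% − 2.2%) / 1.56 = 11.538
Highest: Alder (11.538).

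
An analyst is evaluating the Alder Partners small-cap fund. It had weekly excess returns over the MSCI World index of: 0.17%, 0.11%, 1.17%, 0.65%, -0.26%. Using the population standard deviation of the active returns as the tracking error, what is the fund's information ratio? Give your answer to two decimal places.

Mean return r̄ = 1.840 / 5 = 0.3680%
Population σ = √[Σ(r − r̄)² / 5] = √[1.2229 / 5] = √0.2446 = 0.4946%
IR = r̄ / tracking error = 0.3680 / 0.4946 = 0.7440

0.74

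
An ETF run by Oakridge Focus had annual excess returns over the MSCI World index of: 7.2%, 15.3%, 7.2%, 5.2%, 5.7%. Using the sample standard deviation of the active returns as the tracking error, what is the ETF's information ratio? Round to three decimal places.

1.975

Mean return μ = 40.60 / 5 = 8.1200%
Σ(r − μ)² = (7.2 − 8.1200)² + (15.3 − 8.1200)² + (7.2 − 8.1200)² + … = 67.6280
sample σ = √(67.6280 / 4) = √16.9070 = 4.1118%
IR = μ / tracking error = 8.1200 / 4.1118 = 1.9748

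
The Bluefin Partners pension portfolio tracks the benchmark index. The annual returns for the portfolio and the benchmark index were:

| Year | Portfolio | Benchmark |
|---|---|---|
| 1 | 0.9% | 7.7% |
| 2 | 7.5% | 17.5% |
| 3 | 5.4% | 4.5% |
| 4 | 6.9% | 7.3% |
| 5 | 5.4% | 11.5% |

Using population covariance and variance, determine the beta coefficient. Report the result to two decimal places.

0.22

r̄p = 5.2200%,  r̄m = 9.7000%
Cov = Σ(rp − r̄p)(rm − r̄m) / 5 = 4.3560
Var(rm) = Σ(rm − r̄m)² / 5 = 20.1760
β = Cov / Var = 4.3560 / 20.1760 = 0.2159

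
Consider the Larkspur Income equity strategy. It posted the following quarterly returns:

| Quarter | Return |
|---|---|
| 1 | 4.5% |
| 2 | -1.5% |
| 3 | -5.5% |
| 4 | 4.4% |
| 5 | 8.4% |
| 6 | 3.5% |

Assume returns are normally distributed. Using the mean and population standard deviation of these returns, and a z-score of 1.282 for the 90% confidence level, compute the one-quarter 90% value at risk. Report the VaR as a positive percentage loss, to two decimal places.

3.51

r̄ = (4.5 − 1.5 − 5.5 + 4.4 + 8.4 + 3.5) / 6 = 2.3000%
Σ(r − r̄)² = 123.1800; population σ = √(123.1800/6) = 4.5310%
VaR = −(r̄ − z·σ) = −(2.3000 − 1.282 × 4.5310) = −(-3.5087) = 3.5087%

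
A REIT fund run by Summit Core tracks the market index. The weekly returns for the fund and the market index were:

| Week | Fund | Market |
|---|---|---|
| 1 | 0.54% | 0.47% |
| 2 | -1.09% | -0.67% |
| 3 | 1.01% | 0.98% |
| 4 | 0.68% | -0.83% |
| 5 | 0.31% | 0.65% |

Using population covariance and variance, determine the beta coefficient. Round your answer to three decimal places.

r̄p = 0.2900%,  r̄m = 0.1200%
Cov = Σ(rp − r̄p)(rm − r̄m) / 5 = 0.2874
Var(rm) = Σ(rm − r̄m)² / 5 = 0.5339
β = Cov / Var = 0.2874 / 0.5339 = 0.5383

0.538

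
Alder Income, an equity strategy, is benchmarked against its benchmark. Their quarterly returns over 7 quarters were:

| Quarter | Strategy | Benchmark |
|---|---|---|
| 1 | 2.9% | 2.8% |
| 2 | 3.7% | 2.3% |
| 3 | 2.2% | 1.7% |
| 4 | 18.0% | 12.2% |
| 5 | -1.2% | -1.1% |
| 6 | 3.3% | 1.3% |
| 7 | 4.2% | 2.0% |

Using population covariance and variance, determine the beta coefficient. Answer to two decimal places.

r̄p = 4.7286%,  r̄m = 3.0286%
Cov = Σ(rp − r̄p)(rm − r̄m) / 7 = 21.9620
Var(rm) = Σ(rm − r̄m)² / 7 = 15.3649
β = Cov / Var = 21.9620 / 15.3649 = 1.4294

1.43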